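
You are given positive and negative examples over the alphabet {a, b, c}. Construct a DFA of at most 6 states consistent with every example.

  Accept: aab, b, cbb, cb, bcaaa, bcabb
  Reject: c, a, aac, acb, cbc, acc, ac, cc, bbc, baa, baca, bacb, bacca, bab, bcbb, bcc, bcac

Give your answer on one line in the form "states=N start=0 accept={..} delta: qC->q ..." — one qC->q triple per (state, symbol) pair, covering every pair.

states=5 start=0 accept={2,4} delta: 0a->1 0b->2 0c->0 1a->0 1b->0 1c->1 2a->1 2b->2 2c->3 3a->4 3b->1 3c->0 4a->3 4b->0 4c->0

Grow the machine one transition at a time. Run the examples from 0; the earliest place one falls off (shortest prefix, ties alphabetical) gets sent to the lowest-numbered state that keeps every Accept/Reject pair distinguishable — a pair clashes when both reach the same state with identical unread suffix — and to a fresh state only if none does.
a: 0a undefined. 0a->0: no, cb/acb meet in 0 with "cb" left. Open state 1: 0a->1.
b: 0b undefined. 0b->0: no, cbb/bcbb meet in 0 with "cbb" left. 0b->1: no, aab/bab meet in 1 with "ab" left. Open state 2: 0b->2.
c: 0c undefined. 0c->0: ok.
aa: 1a undefined. 1a->0: ok.
ac: 1c undefined. 1c->0: no, aab/acb meet in 2. 1c->1: ok.
ba: 2a undefined. 2a->0: no, aab/bacb meet in 2. 2a->1: ok.
bb: 2b undefined. 2b->0: no, cbb/c meet in 0. 2b->1: no, cbb/a meet in 1. 2b->2: ok.
bc: 2c undefined. 2c->0: no, aab/bcbb meet in 2. 2c->1: no, bcaaa/c meet in 0. 2c->2: no, aab/cbc meet in 2. Open state 3: 2c->3.
acb: 1b undefined. 1b->0: ok.
bca: 3a undefined. 3a->0: no, bcaaa/c meet in 0. 3a->1: no, bcaaa/a meet in 1. 3a->2: no, bcaaa/c meet in 0. 3a->3: no, bcaaa/cbc meet in 3. Open state 4: 3a->4.
bcb: 3b undefined. 3b->0: no, aab/bcbb meet in 2. 3b->1: ok.
bcc: 3c undefined. 3c->0: ok.
bcaa: 4a undefined. 4a->0: no, bcaaa/a meet in 1. 4a->1: no, bcaaa/c meet in 0. 4a->2: no, bcaaa/a meet in 1. 4a->3: ok.
bcab: 4b undefined. 4b->0: ok.
bcac: 4c undefined. 4c->0: ok.
All examples now run through 5 states with every (state, symbol) defined. Accept strings end in {2,4}, Reject strings end in {0,1,3}; accept={2,4}.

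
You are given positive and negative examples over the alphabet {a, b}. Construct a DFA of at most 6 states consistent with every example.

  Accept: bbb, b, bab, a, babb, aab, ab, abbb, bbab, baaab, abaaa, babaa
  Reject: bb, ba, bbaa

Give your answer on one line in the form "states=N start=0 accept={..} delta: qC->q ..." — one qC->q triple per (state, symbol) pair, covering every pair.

states=4 start=0 accept={0,1} delta: 0a->0 0b->1 1a->2 1b->3 2a->0 2b->0 3a->3 3b->0

State merging on the prefix tree: take the shortest (then alphabetical) example prefix whose next move is undefined and point that move at state 0, else 1, else 2, ...; a target is out if some Accept/Reject pair would then sit in one state with the same input left (inseparable). If every existing state is out, open a new one.
a: 0a undefined. 0a->0: ok.
b: 0b undefined. 0b->0: no, bbb/bb meet in 0. Open state 1: 0b->1.
ba: 1a undefined. 1a->0: no, a/ba meet in 0. 1a->1: no, b/ba meet in 1. Open state 2: 1a->2.
bb: 1b undefined. 1b->0: no, a/bb meet in 0. 1b->1: no, bbb/bb meet in 1. 1b->2: no, abaaa/bbaa meet in 2 with "aa" left. Open state 3: 1b->3.
baa: 2a undefined. 2a->0: ok.
bab: 2b undefined. 2b->0: ok.
bba: 3a undefined. 3a->0: no, bab/bbaa meet in 0. 3a->1: no, bbab/bb meet in 3. 3a->2: no, bab/bbaa meet in 0. 3a->3: ok.
bbb: 3b undefined. 3b->0: ok.
All examples now run through 4 states with every (state, symbol) defined. Accept strings end in {0,1}, Reject strings end in {2,3}; accept={0,1}.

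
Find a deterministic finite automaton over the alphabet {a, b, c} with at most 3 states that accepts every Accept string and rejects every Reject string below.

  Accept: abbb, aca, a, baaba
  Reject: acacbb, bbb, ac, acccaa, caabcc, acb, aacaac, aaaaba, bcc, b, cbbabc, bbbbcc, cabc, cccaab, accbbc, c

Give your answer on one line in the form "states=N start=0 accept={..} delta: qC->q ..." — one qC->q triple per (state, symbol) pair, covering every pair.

states=3 start=0 accept={1} delta: 0a->1 0b->0 0c->0 1a->2 1b->1 1c->0 2a->0 2b->0 2c->0

State merging on the prefix tree: take the shortest (then alphabetical) example prefix whose next move is undefined and point that move at state 0, else 1, else 2, ...; a target is out if some Accept/Reject pair would then sit in one state with the same input left (inseparable). If every existing state is out, open a new one.
a: 0a undefined. 0a->0: no, abbb/bbb meet in 0 with "bbb" left. Open state 1: 0a->1.
b: 0b undefined. 0b->0: ok.
c: 0c undefined. 0c->0: ok.
aa: 1a undefined. 1a->0: no, a/aaaaba meet in 1. 1a->1: no, baaba/aaaaba meet in 1 with "ba" left. Open state 2: 1a->2.
ab: 1b undefined. 1b->0: no, abbb/bbb meet in 0. 1b->1: ok.
ac: 1c undefined. 1c->0: ok.
aaa: 2a undefined. 2a->0: ok.
aac: 2c undefined. 2c->0: ok.
baab: 2b undefined. 2b->0: ok.
All examples now run through 3 states with every (state, symbol) defined. Accept strings end in {1}, Reject strings end in {0,2}; accept={1}.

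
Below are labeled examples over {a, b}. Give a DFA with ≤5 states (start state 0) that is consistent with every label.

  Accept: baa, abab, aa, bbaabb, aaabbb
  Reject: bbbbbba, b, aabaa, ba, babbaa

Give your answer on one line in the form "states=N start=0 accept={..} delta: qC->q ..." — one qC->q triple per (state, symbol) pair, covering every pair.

states=4 start=0 accept={2} delta: 0a->1 0b->0 1a->2 1b->1 2a->3 2b->2 3a->0 3b->2

Grow the machine one transition at a time. Run the examples from 0; the earliest place one falls off (shortest prefix, ties alphabetical) gets sent to the lowest-numbered state that keeps every Accept/Reject pair distinguishable — a pair clashes when both reach the same state with identical unread suffix — and to a fresh state only if none does.
a: 0a undefined. 0a->0: no, baa/aabaa meet in 0 with "baa" left. Open state 1: 0a->1.
b: 0b undefined. 0b->0: ok.
aa: 1a undefined. 1a->0: no, baa/b meet in 0. 1a->1: no, baa/bbbbbba meet in 1. Open state 2: 1a->2.
ab: 1b undefined. 1b->0: no, baa/babbaa meet in 2. 1b->1: ok.
aaa: 2a undefined. 2a->0: no, aaabbb/b meet in 0. 2a->1: no, aaabbb/bbbbbba meet in 1. 2a->2: no, baa/babbaa meet in 2. Open state 3: 2a->3.
aab: 2b undefined. 2b->0: no, baa/aabaa meet in 2. 2b->1: no, abab/bbbbbba meet in 1. 2b->2: ok.
aaab: 3b undefined. 3b->0: no, aaabbb/b meet in 0. 3b->1: no, aaabbb/bbbbbba meet in 1. 3b->2: ok.
aabaa: 3a undefined. 3a->0: ok.
All examples now run through 4 states with every (state, symbol) defined. Accept strings end in {2}, Reject strings end in {0,1,3}; accept={2}.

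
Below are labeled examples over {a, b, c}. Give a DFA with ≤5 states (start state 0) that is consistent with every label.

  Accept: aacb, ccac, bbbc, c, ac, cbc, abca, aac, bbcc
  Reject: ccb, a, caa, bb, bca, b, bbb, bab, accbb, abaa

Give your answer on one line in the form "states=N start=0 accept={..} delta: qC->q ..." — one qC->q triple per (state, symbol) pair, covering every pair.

Fold the examples into a partial DFA from state 0: repeatedly fix the first undefined (state, symbol) met by the shortest-then-alphabetical prefix, trying targets in increasing order and rejecting any under which an Accept and a Reject string meet in one state with the same remainder; add a state when all current targets are rejected. Accepting states are where Accept strings end.
a: 0a undefined. 0a->0: no, abca/bca meet in 0 with "bca" left. Open state 1: 0a->1.
b: 0b undefined. 0b->0: ok.
c: 0c undefined. 0c->0: no, bbbc/ccb meet in 0. 0c->1: no, bbbc/a meet in 1. Open state 2: 0c->2.
aa: 1a undefined. 1a->0: ok.
ab: 1b undefined. 1b->0: no, abca/bca meet in 2 with "a" left. 1b->1: ok.
ac: 1c undefined. 1c->0: no, ac/bb meet in 0. 1c->1: no, ac/a meet in 1. 1c->2: no, abca/bca meet in 2 with "a" left. Open state 3: 1c->3.
ca: 2a undefined. 2a->0: ok.
cb: 2b undefined. 2b->0: no, aacb/bb meet in 0. 2b->1: no, aacb/a meet in 1. 2b->2: ok.
cc: 2c undefined. 2c->0: no, cbc/ccb meet in 0. 2c->1: no, cbc/ccb meet in 1. 2c->2: no, aacb/ccb meet in 2. 2c->3: ok.
acc: 3c undefined. 3c->0: ok.
cca: 3a undefined. 3a->0: no, abca/bb meet in 0. 3a->1: no, abca/a meet in 1. 3a->2: ok.
ccb: 3b undefined. 3b->0: ok.
All examples now run through 4 states with every (state, symbol) defined. Accept strings end in {2,3}, Reject strings end in {0,1}; accept={2,3}.

states=4 start=0 accept={2,3} delta: 0a->1 0b->0 0c->2 1a->0 1b->1 1c->3 2a->0 2b->2 2c->3 3a->2 3b->0 3c->0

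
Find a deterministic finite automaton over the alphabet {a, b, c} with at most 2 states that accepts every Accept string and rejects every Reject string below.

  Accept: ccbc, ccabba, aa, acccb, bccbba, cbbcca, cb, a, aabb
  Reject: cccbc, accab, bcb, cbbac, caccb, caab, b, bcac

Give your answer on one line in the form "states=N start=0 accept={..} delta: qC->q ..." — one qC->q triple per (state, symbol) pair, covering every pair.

states=2 start=0 accept={0} delta: 0a->0 0b->1 0c->1 1a->0 1b->0 1c->0

State merging on the prefix tree: take the shortest (then alphabetical) example prefix whose next move is undefined and point that move at state 0, else 1, else 2, ...; a target is out if some Accept/Reject pair would then sit in one state with the same input left (inseparable). If every existing state is out, open a new one.
a: 0a undefined. 0a->0: ok.
b: 0b undefined. 0b->0: no, aa/b meet in 0. Open state 1: 0b->1.
c: 0c undefined. 0c->0: no, ccbc/cccbc meet in 1 with "c" left. 0c->1: ok.
bc: 1c undefined. 1c->0: ok.
ca: 1a undefined. 1a->0: ok.
cb: 1b undefined. 1b->0: ok.
All examples now run through 2 states with every (state, symbol) defined. Accept strings end in {0}, Reject strings end in {1}; accept={0}.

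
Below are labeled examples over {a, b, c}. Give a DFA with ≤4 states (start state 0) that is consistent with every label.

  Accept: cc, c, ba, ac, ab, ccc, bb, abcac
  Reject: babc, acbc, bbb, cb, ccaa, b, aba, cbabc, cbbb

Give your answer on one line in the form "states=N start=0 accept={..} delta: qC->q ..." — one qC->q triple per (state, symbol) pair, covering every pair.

states=4 start=0 accept={0,2} delta: 0a->1 0b->1 0c->2 1a->2 1b->0 1c->2 2a->0 2b->3 2c->2 3a->2 3b->0 3c->1

State merging on the prefix tree: take the shortest (then alphabetical) example prefix whose next move is undefined and point that move at state 0, else 1, else 2, ...; a target is out if some Accept/Reject pair would then sit in one state with the same input left (inseparable). If every existing state is out, open a new one.
a: 0a undefined. 0a->0: no, ba/aba meet in 0 with "ba" left. Open state 1: 0a->1.
b: 0b undefined. 0b->0: no, bb/bbb meet in 0. 0b->1: ok.
c: 0c undefined. 0c->0: no, ba/ccaa meet in 1 with "a" left. 0c->1: no, c/b meet in 1. Open state 2: 0c->2.
ab: 1b undefined. 1b->0: ok.
ac: 1c undefined. 1c->0: no, ac/acbc meet in 0. 1c->1: no, c/acbc meet in 2. 1c->2: ok.
ba: 1a undefined. 1a->0: no, c/babc meet in 2. 1a->1: no, c/babc meet in 2. 1a->2: ok.
cb: 2b undefined. 2b->0: no, c/babc meet in 2. 2b->1: no, c/babc meet in 2. 2b->2: no, cc/babc meet in 2 with "c" left. Open state 3: 2b->3.
cc: 2c undefined. 2c->0: no, c/ccaa meet in 2. 2c->1: no, cc/bbb meet in 1. 2c->2: ok.
cba: 3a undefined. 3a->0: no, cc/cbabc meet in 2. 3a->1: no, cc/cbabc meet in 2. 3a->2: ok.
cbb: 3b undefined. 3b->0: ok.
cca: 2a undefined. 2a->0: ok.
acbc: 3c undefined. 3c->0: no, ab/babc meet in 0. 3c->1: ok.
All examples now run through 4 states with every (state, symbol) defined. Accept strings end in {0,2}, Reject strings end in {1,3}; accept={0,2}.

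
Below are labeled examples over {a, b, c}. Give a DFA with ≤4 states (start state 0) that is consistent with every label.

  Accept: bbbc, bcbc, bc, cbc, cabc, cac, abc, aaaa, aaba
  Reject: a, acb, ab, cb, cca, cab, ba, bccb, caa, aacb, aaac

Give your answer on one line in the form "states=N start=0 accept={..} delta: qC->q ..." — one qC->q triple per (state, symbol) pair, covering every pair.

Fold the examples into a partial DFA from state 0: repeatedly fix the first undefined (state, symbol) met by the shortest-then-alphabetical prefix, trying targets in increasing order and rejecting any under which an Accept and a Reject string meet in one state with the same remainder; add a state when all current targets are rejected. Accepting states are where Accept strings end.
a: 0a undefined. 0a->0: no, aaaa/a meet in 0. Open state 1: 0a->1.
b: 0b undefined. 0b->0: ok.
c: 0c undefined. 0c->0: no, bbbc/cb meet in 0. 0c->1: no, bbbc/a meet in 1. Open state 2: 0c->2.
aa: 1a undefined. 1a->0: no, aaba/a meet in 1. 1a->1: no, aaaa/a meet in 1. 1a->2: no, cac/aaac meet in 2 with "ac" left. Open state 3: 1a->3.
ab: 1b undefined. 1b->0: ok.
ac: 1c undefined. 1c->0: ok.
ca: 2a undefined. 2a->0: ok.
cb: 2b undefined. 2b->0: ok.
cc: 2c undefined. 2c->0: ok.
aaa: 3a undefined. 3a->0: no, bbbc/aaac meet in 2. 3a->1: ok.
aab: 3b undefined. 3b->0: no, aaba/a meet in 1. 3b->1: ok.
aac: 3c undefined. 3c->0: ok.
All examples now run through 4 states with every (state, symbol) defined. Accept strings end in {2,3}, Reject strings end in {0,1}; accept={2,3}.

states=4 start=0 accept={2,3} delta: 0a->1 0b->0 0c->2 1a->3 1b->0 1c->0 2a->0 2b->0 2c->0 3a->1 3b->1 3c->0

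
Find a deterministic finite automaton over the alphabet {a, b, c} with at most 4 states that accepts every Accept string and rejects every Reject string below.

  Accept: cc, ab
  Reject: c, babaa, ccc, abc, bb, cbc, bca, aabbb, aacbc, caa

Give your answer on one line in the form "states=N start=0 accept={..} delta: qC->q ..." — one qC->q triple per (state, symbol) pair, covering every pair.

Fold the examples into a partial DFA from state 0: repeatedly fix the first undefined (state, symbol) met by the shortest-then-alphabetical prefix, trying targets in increasing order and rejecting any under which an Accept and a Reject string meet in one state with the same remainder; add a state when all current targets are rejected. Accepting states are where Accept strings end.
a: 0a undefined. 0a->0: ok.
b: 0b undefined. 0b->0: no, ab/babaa meet in 0. Open state 1: 0b->1.
c: 0c undefined. 0c->0: no, cc/c meet in 0. 0c->1: no, cc/abc meet in 1 with "c" left. Open state 2: 0c->2.
ba: 1a undefined. 1a->0: ok.
bb: 1b undefined. 1b->0: no, ab/aabbb meet in 1. 1b->1: no, ab/bb meet in 1. 1b->2: ok.
bc: 1c undefined. 1c->0: ok.
ca: 2a undefined. 2a->0: ok.
cb: 2b undefined. 2b->0: ok.
cc: 2c undefined. 2c->0: no, cc/babaa meet in 0. 2c->1: ok.
All examples now run through 3 states with every (state, symbol) defined. Accept strings end in {1}, Reject strings end in {0,2}; accept={1}.

states=3 start=0 accept={1} delta: 0a->0 0b->1 0c->2 1a->0 1b->2 1c->0 2a->0 2b->0 2c->1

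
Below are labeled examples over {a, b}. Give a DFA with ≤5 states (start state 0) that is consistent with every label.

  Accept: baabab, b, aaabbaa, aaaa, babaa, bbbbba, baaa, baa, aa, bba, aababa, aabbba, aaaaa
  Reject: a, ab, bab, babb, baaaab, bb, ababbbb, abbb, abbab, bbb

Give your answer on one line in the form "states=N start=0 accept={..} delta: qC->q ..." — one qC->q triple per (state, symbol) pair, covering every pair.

states=5 start=0 accept={2,4} delta: 0a->1 0b->2 1a->2 1b->0 2a->2 2b->3 3a->4 3b->0 4a->2 4b->2

State merging on the prefix tree: take the shortest (then alphabetical) example prefix whose next move is undefined and point that move at state 0, else 1, else 2, ...; a target is out if some Accept/Reject pair would then sit in one state with the same input left (inseparable). If every existing state is out, open a new one.
a: 0a undefined. 0a->0: no, b/ab meet in 0 with "b" left. Open state 1: 0a->1.
b: 0b undefined. 0b->0: no, b/bb meet in 0. 0b->1: no, b/a meet in 1. Open state 2: 0b->2.
aa: 1a undefined. 1a->0: no, aaaaa/a meet in 1. 1a->1: no, aaaa/a meet in 1. 1a->2: ok.
ab: 1b undefined. 1b->0: ok.
ba: 2a undefined. 2a->0: no, baabab/ab meet in 0. 2a->1: no, b/babb meet in 2. 2a->2: ok.
bb: 2b undefined. 2b->0: no, baabab/ab meet in 0. 2b->1: no, baabab/a meet in 1. 2b->2: no, baabab/bab meet in 2. Open state 3: 2b->3.
bba: 3a undefined. 3a->0: no, babaa/a meet in 1. 3a->1: no, baabab/ab meet in 0. 3a->2: no, baabab/bab meet in 3. 3a->3: no, baabab/babb meet in 3 with "b" left. Open state 4: 3a->4.
bbb: 3b undefined. 3b->0: ok.
aabab: 4b undefined. 4b->0: no, baabab/ab meet in 0. 4b->1: no, baabab/a meet in 1. 4b->2: ok.
babaa: 4a undefined. 4a->0: no, babaa/ab meet in 0. 4a->1: no, babaa/a meet in 1. 4a->2: ok.
All examples now run through 5 states with every (state, symbol) defined. Accept strings end in {2,4}, Reject strings end in {0,1,3}; accept={2,4}.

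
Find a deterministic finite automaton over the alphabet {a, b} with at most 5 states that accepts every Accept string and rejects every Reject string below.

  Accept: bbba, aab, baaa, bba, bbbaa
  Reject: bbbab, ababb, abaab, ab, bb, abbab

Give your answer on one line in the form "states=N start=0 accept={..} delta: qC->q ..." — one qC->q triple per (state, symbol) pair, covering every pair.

states=4 start=0 accept={1,2} delta: 0a->1 0b->0 1a->2 1b->3 2a->1 2b->1 3a->0 3b->0

Grow the machine one transition at a time. Run the examples from 0; the earliest place one falls off (shortest prefix, ties alphabetical) gets sent to the lowest-numbered state that keeps every Accept/Reject pair distinguishable — a pair clashes when both reach the same state with identical unread suffix — and to a fresh state only if none does.
a: 0a undefined. 0a->0: no, aab/ab meet in 0 with "b" left. Open state 1: 0a->1.
b: 0b undefined. 0b->0: ok.
aa: 1a undefined. 1a->0: no, aab/bb meet in 0. 1a->1: no, aab/bbbab meet in 1 with "b" left. Open state 2: 1a->2.
ab: 1b undefined. 1b->0: no, aab/abaab meet in 2 with "b" left. 1b->1: no, bbba/bbbab meet in 1. 1b->2: no, bbbaa/bbbab meet in 2. Open state 3: 1b->3.
aab: 2b undefined. 2b->0: no, aab/bb meet in 0. 2b->1: ok.
aba: 3a undefined. 3a->0: ok.
abb: 3b undefined. 3b->0: ok.
baaa: 2a undefined. 2a->0: no, baaa/ababb meet in 0. 2a->1: ok.
All examples now run through 4 states with every (state, symbol) defined. Accept strings end in {1,2}, Reject strings end in {0,3}; accept={1,2}.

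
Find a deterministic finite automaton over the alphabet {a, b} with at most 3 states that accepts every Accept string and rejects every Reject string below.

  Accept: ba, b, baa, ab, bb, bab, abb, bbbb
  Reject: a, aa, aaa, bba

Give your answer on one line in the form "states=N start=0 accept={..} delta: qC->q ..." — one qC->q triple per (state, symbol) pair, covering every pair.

states=3 start=0 accept={1,2} delta: 0a->0 0b->1 1a->1 1b->2 2a->0 2b->0

Grow the machine one transition at a time. Run the examples from 0; the earliest place one falls off (shortest prefix, ties alphabetical) gets sent to the lowest-numbered state that keeps every Accept/Reject pair distinguishable — a pair clashes when both reach the same state with identical unread suffix — and to a fresh state only if none does.
a: 0a undefined. 0a->0: ok.
b: 0b undefined. 0b->0: no, ba/a meet in 0. Open state 1: 0b->1.
ba: 1a undefined. 1a->0: no, ba/a meet in 0. 1a->1: ok.
bb: 1b undefined. 1b->0: no, bb/a meet in 0. 1b->1: no, ba/bba meet in 1. Open state 2: 1b->2.
bba: 2a undefined. 2a->0: ok.
bbb: 2b undefined. 2b->0: ok.
All examples now run through 3 states with every (state, symbol) defined. Accept strings end in {1,2}, Reject strings end in {0}; accept={1,2}.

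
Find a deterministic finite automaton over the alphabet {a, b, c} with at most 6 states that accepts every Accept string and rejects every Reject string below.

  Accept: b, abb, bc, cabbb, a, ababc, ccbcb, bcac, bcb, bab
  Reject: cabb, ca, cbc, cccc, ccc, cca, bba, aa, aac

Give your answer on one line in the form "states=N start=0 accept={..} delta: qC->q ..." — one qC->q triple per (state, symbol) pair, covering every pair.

Fold the examples into a partial DFA from state 0: repeatedly fix the first undefined (state, symbol) met by the shortest-then-alphabetical prefix, trying targets in increasing order and rejecting any under which an Accept and a Reject string meet in one state with the same remainder; add a state when all current targets are rejected. Accepting states are where Accept strings end.
a: 0a undefined. 0a->0: no, a/aa meet in 0. Open state 1: 0a->1.
b: 0b undefined. 0b->0: no, a/bba meet in 1. 0b->1: ok.
c: 0c undefined. 0c->0: no, b/ca meet in 1. 0c->1: ok.
aa: 1a undefined. 1a->0: no, b/aac meet in 1. 1a->1: no, b/ca meet in 1. Open state 2: 1a->2.
ab: 1b undefined. 1b->0: no, b/cbc meet in 1. 1b->1: no, bc/cbc meet in 1 with "c" left. 1b->2: ok.
bc: 1c undefined. 1c->0: no, b/ccc meet in 1. 1c->1: no, b/cccc meet in 1. 1c->2: no, bc/ca meet in 2. Open state 3: 1c->3.
aac: 2c undefined. 2c->0: ok.
aba: 2a undefined. 2a->0: ok.
abb: 2b undefined. 2b->0: no, b/cabb meet in 1. 2b->1: ok.
bca: 3a undefined. 3a->0: ok.
bcb: 3b undefined. 3b->0: no, ccbcb/cabb meet in 2. 3b->1: ok.
ccc: 3c undefined. 3c->0: no, b/cccc meet in 1. 3c->1: no, b/ccc meet in 1. 3c->2: ok.
All examples now run through 4 states with every (state, symbol) defined. Accept strings end in {1,3}, Reject strings end in {0,2}; accept={1,3}.

states=4 start=0 accept={1,3} delta: 0a->1 0b->1 0c->1 1a->2 1b->2 1c->3 2a->0 2b->1 2c->0 3a->0 3b->1 3c->2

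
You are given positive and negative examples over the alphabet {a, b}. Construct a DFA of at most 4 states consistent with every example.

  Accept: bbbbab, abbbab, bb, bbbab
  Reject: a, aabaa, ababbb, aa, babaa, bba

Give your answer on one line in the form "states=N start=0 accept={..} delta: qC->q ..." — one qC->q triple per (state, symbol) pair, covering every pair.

Fold the examples into a partial DFA from state 0: repeatedly fix the first undefined (state, symbol) met by the shortest-then-alphabetical prefix, trying targets in increasing order and rejecting any under which an Accept and a Reject string meet in one state with the same remainder; add a state when all current targets are rejected. Accepting states are where Accept strings end.
a: 0a undefined. 0a->0: ok.
b: 0b undefined. 0b->0: no, bbbbab/a meet in 0. Open state 1: 0b->1.
ba: 1a undefined. 1a->0: ok.
bb: 1b undefined. 1b->0: no, bbbbab/ababbb meet in 1. 1b->1: no, bbbbab/ababbb meet in 1. Open state 2: 1b->2.
bba: 2a undefined. 2a->0: ok.
bbb: 2b undefined. 2b->0: ok.
All examples now run through 3 states with every (state, symbol) defined. Accept strings end in {1,2}, Reject strings end in {0}; accept={1,2}.

states=3 start=0 accept={1,2} delta: 0a->0 0b->1 1a->0 1b->2 2a->0 2b->0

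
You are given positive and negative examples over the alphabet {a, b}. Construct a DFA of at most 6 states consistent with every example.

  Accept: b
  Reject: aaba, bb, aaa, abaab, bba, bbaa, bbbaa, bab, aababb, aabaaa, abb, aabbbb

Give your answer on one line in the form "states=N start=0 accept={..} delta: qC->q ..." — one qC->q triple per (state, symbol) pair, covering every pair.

states=3 start=0 accept={1} delta: 0a->0 0b->1 1a->2 1b->0 2a->2 2b->2

Fold the examples into a partial DFA from state 0: repeatedly fix the first undefined (state, symbol) met by the shortest-then-alphabetical prefix, trying targets in increasing order and rejecting any under which an Accept and a Reject string meet in one state with the same remainder; add a state when all current targets are rejected. Accepting states are where Accept strings end.
a: 0a undefined. 0a->0: ok.
b: 0b undefined. 0b->0: no, b/aaba meet in 0. Open state 1: 0b->1.
ba: 1a undefined. 1a->0: no, b/abaab meet in 1. 1a->1: no, b/aaba meet in 1. Open state 2: 1a->2.
bb: 1b undefined. 1b->0: ok.
bab: 2b undefined. 2b->0: no, b/aababb meet in 1. 2b->1: no, b/bab meet in 1. 2b->2: ok.
abaa: 2a undefined. 2a->0: no, b/abaab meet in 1. 2a->1: no, b/bbbaa meet in 1. 2a->2: ok.
All examples now run through 3 states with every (state, symbol) defined. Accept strings end in {1}, Reject strings end in {0,2}; accept={1}.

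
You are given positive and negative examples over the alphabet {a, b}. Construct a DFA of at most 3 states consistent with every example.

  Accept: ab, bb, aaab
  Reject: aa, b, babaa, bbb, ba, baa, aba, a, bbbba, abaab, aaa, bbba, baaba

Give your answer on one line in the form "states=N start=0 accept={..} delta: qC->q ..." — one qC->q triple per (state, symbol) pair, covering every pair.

states=3 start=0 accept={2} delta: 0a->1 0b->1 1a->0 1b->2 2a->1 2b->0

Grow the machine one transition at a time. Run the examples from 0; the earliest place one falls off (shortest prefix, ties alphabetical) gets sent to the lowest-numbered state that keeps every Accept/Reject pair distinguishable — a pair clashes when both reach the same state with identical unread suffix — and to a fresh state only if none does.
a: 0a undefined. 0a->0: no, ab/b meet in 0 with "b" left. Open state 1: 0a->1.
b: 0b undefined. 0b->0: no, bb/b meet in 0. 0b->1: ok.
aa: 1a undefined. 1a->0: ok.
ab: 1b undefined. 1b->0: no, ab/aa meet in 0. 1b->1: no, ab/b meet in 1. Open state 2: 1b->2.
aba: 2a undefined. 2a->0: no, ab/abaab meet in 2. 2a->1: ok.
bbb: 2b undefined. 2b->0: ok.
All examples now run through 3 states with every (state, symbol) defined. Accept strings end in {2}, Reject strings end in {0,1}; accept={2}.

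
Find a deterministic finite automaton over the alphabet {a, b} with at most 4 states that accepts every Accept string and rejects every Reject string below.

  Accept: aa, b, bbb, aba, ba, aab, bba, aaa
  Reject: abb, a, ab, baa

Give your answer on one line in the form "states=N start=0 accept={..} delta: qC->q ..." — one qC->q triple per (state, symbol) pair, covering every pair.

states=3 start=0 accept={0,2} delta: 0a->1 0b->2 1a->2 1b->1 2a->0 2b->2

Fold the examples into a partial DFA from state 0: repeatedly fix the first undefined (state, symbol) met by the shortest-then-alphabetical prefix, trying targets in increasing order and rejecting any under which an Accept and a Reject string meet in one state with the same remainder; add a state when all current targets are rejected. Accepting states are where Accept strings end.
a: 0a undefined. 0a->0: no, aa/a meet in 0. Open state 1: 0a->1.
b: 0b undefined. 0b->0: no, aa/baa meet in 1 with "a" left. 0b->1: no, b/a meet in 1. Open state 2: 0b->2.
aa: 1a undefined. 1a->0: no, aaa/a meet in 1. 1a->1: no, aa/a meet in 1. 1a->2: ok.
ab: 1b undefined. 1b->0: no, aa/abb meet in 2. 1b->1: ok.
ba: 2a undefined. 2a->0: ok.
bb: 2b undefined. 2b->0: no, bba/abb meet in 1. 2b->1: no, bbb/abb meet in 1. 2b->2: ok.
All examples now run through 3 states with every (state, symbol) defined. Accept strings end in {0,2}, Reject strings end in {1}; accept={0,2}.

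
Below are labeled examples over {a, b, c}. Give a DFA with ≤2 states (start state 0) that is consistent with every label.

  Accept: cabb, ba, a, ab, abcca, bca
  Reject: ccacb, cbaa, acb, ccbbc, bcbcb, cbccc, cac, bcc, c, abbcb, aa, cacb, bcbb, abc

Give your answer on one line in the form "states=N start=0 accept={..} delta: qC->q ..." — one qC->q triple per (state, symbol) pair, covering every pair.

states=2 start=0 accept={1} delta: 0a->1 0b->0 0c->0 1a->0 1b->1 1c->0

Grow the machine one transition at a time. Run the examples from 0; the earliest place one falls off (shortest prefix, ties alphabetical) gets sent to the lowest-numbered state that keeps every Accept/Reject pair distinguishable — a pair clashes when both reach the same state with identical unread suffix — and to a fresh state only if none does.
a: 0a undefined. 0a->0: no, a/aa meet in 0. Open state 1: 0a->1.
b: 0b undefined. 0b->0: ok.
c: 0c undefined. 0c->0: ok.
aa: 1a undefined. 1a->0: ok.
ab: 1b undefined. 1b->0: no, cabb/cbaa meet in 0. 1b->1: ok.
ac: 1c undefined. 1c->0: ok.
All examples now run through 2 states with every (state, symbol) defined. Accept strings end in {1}, Reject strings end in {0}; accept={1}.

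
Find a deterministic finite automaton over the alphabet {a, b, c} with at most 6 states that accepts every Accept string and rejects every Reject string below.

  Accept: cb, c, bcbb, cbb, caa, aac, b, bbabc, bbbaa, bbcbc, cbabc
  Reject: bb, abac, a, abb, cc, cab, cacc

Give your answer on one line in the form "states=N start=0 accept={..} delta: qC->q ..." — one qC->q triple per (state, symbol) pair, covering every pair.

states=5 start=0 accept={1,2,3,4} delta: 0a->0 0b->1 0c->2 1a->2 1b->0 1c->1 2a->3 2b->4 2c->0 3a->1 3b->0 3c->2 4a->0 4b->1 4c->1

Grow the machine one transition at a time. Run the examples from 0; the earliest place one falls off (shortest prefix, ties alphabetical) gets sent to the lowest-numbered state that keeps every Accept/Reject pair distinguishable — a pair clashes when both reach the same state with identical unread suffix — and to a fresh state only if none does.
a: 0a undefined. 0a->0: ok.
b: 0b undefined. 0b->0: no, c/abac meet in 0 with "c" left. Open state 1: 0b->1.
c: 0c undefined. 0c->0: no, cb/cab meet in 1. 0c->1: no, cb/bb meet in 1 with "b" left. Open state 2: 0c->2.
bb: 1b undefined. 1b->0: ok.
bc: 1c undefined. 1c->0: no, bcbb/bb meet in 0. 1c->1: ok.
ca: 2a undefined. 2a->0: no, bcbb/cab meet in 1. 2a->1: no, bcbb/cacc meet in 1. 2a->2: no, cb/cab meet in 2 with "b" left. Open state 3: 2a->3.
cb: 2b undefined. 2b->0: no, cb/bb meet in 0. 2b->1: no, cbb/bb meet in 0. 2b->2: no, bbcbc/cc meet in 2 with "c" left. 2b->3: no, cbb/cab meet in 3 with "b" left. Open state 4: 2b->4.
cc: 2c undefined. 2c->0: ok.
aba: 1a undefined. 1a->0: no, c/abac meet in 2. 1a->1: no, bcbb/abac meet in 1. 1a->2: ok.
caa: 3a undefined. 3a->0: no, caa/bb meet in 0. 3a->1: ok.
cab: 3b undefined. 3b->0: ok.
cac: 3c undefined. 3c->0: no, c/cacc meet in 2. 3c->1: no, bcbb/cacc meet in 1. 3c->2: ok.
cba: 4a undefined. 4a->0: ok.
cbb: 4b undefined. 4b->0: no, cbb/bb meet in 0. 4b->1: ok.
bbcbc: 4c undefined. 4c->0: no, bbcbc/bb meet in 0. 4c->1: ok.
All examples now run through 5 states with every (state, symbol) defined. Accept strings end in {1,2,3,4}, Reject strings end in {0}; accept={1,2,3,4}.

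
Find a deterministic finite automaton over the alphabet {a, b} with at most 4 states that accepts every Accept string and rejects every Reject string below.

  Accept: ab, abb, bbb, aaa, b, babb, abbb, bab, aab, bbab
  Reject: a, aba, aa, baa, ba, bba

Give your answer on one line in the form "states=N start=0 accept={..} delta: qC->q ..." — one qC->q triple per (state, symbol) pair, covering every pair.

State merging on the prefix tree: take the shortest (then alphabetical) example prefix whose next move is undefined and point that move at state 0, else 1, else 2, ...; a target is out if some Accept/Reject pair would then sit in one state with the same input left (inseparable). If every existing state is out, open a new one.
a: 0a undefined. 0a->0: no, aaa/a meet in 0. Open state 1: 0a->1.
b: 0b undefined. 0b->0: ok.
aa: 1a undefined. 1a->0: no, bbb/aa meet in 0. 1a->1: no, aaa/a meet in 1. Open state 2: 1a->2.
ab: 1b undefined. 1b->0: ok.
aaa: 2a undefined. 2a->0: ok.
aab: 2b undefined. 2b->0: ok.
All examples now run through 3 states with every (state, symbol) defined. Accept strings end in {0}, Reject strings end in {1,2}; accept={0}.

states=3 start=0 accept={0} delta: 0a->1 0b->0 1a->2 1b->0 2a->0 2b->0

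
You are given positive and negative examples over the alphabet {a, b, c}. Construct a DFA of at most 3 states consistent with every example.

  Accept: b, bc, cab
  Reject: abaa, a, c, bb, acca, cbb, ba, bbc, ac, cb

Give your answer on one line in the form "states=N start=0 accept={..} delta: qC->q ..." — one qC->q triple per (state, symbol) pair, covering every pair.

State merging on the prefix tree: take the shortest (then alphabetical) example prefix whose next move is undefined and point that move at state 0, else 1, else 2, ...; a target is out if some Accept/Reject pair would then sit in one state with the same input left (inseparable). If every existing state is out, open a new one.
a: 0a undefined. 0a->0: ok.
b: 0b undefined. 0b->0: no, b/abaa meet in 0. Open state 1: 0b->1.
c: 0c undefined. 0c->0: no, b/cb meet in 1. 0c->1: no, b/c meet in 1. Open state 2: 0c->2.
ba: 1a undefined. 1a->0: ok.
bb: 1b undefined. 1b->0: ok.
bc: 1c undefined. 1c->0: no, bc/abaa meet in 0. 1c->1: ok.
ca: 2a undefined. 2a->0: ok.
cb: 2b undefined. 2b->0: no, b/cbb meet in 1. 2b->1: no, b/cb meet in 1. 2b->2: ok.
acc: 2c undefined. 2c->0: ok.
All examples now run through 3 states with every (state, symbol) defined. Accept strings end in {1}, Reject strings end in {0,2}; accept={1}.

states=3 start=0 accept={1} delta: 0a->0 0b->1 0c->2 1a->0 1b->0 1c->1 2a->0 2b->2 2c->0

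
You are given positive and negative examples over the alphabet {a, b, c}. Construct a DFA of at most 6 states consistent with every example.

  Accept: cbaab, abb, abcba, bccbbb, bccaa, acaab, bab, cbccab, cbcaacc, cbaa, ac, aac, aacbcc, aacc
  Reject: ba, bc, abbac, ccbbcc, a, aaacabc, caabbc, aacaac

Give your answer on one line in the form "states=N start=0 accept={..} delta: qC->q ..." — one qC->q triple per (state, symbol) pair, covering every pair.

State merging on the prefix tree: take the shortest (then alphabetical) example prefix whose next move is undefined and point that move at state 0, else 1, else 2, ...; a target is out if some Accept/Reject pair would then sit in one state with the same input left (inseparable). If every existing state is out, open a new one.
a: 0a undefined. 0a->0: ok.
b: 0b undefined. 0b->0: no, abb/ba meet in 0. Open state 1: 0b->1.
c: 0c undefined. 0c->0: no, ac/a meet in 0. 0c->1: no, aacc/bc meet in 1 with "c" left. Open state 2: 0c->2.
ba: 1a undefined. 1a->0: ok.
bc: 1c undefined. 1c->0: no, abcba/ba meet in 0. 1c->1: no, bccaa/ba meet in 0. 1c->2: no, ac/bc meet in 2. Open state 3: 1c->3.
ca: 2a undefined. 2a->0: no, ac/aacaac meet in 2. 2a->1: no, ac/aacaac meet in 2. 2a->2: no, aacc/aacaac meet in 2 with "c" left. 2a->3: ok.
cb: 2b undefined. 2b->0: no, cbaa/ba meet in 0. 2b->1: no, cbaa/ba meet in 0. 2b->2: ok.
cc: 2c undefined. 2c->0: no, cbcaacc/ba meet in 0. 2c->1: no, aacbcc/bc meet in 3. 2c->2: no, ac/ccbbcc meet in 2. 2c->3: no, aacc/bc meet in 3. Open state 4: 2c->4.
abb: 1b undefined. 1b->0: no, abb/ba meet in 0. 1b->1: no, ac/abbac meet in 2. 1b->2: ok.
bcc: 3c undefined. 3c->0: no, bccaa/ba meet in 0. 3c->1: no, bccaa/ba meet in 0. 3c->2: no, abb/abbac meet in 2. 3c->3: ok.
caa: 3a undefined. 3a->0: no, abb/aacaac meet in 2. 3a->1: no, bccaa/ba meet in 0. 3a->2: no, bccaa/bc meet in 3. 3a->3: no, bccaa/bc meet in 3. 3a->4: no, aacbcc/aacaac meet in 4 with "c" left. Open state 5: 3a->5.
ccb: 4b undefined. 4b->0: ok.
abcb: 3b undefined. 3b->0: no, abb/aaacabc meet in 2. 3b->1: no, abcba/ba meet in 0. 3b->2: no, abcba/bc meet in 3. 3b->3: no, bccbbb/bc meet in 3. 3b->4: no, aacbcc/aaacabc meet in 4 with "c" left. 3b->5: ok.
caab: 5b undefined. 5b->0: no, cbaab/ba meet in 0. 5b->1: no, aacc/caabbc meet in 4. 5b->2: no, aacc/caabbc meet in 4. 5b->3: no, cbaab/bc meet in 3. 5b->4: no, abb/caabbc meet in 2. 5b->5: ok.
cbca: 4a undefined. 4a->0: ok.
cbcc: 4c undefined. 4c->0: no, aacbcc/ba meet in 0. 4c->1: ok.
abcba: 5a undefined. 5a->0: no, abcba/ba meet in 0. 5a->1: ok.
aacaac: 5c undefined. 5c->0: ok.
All examples now run through 6 states with every (state, symbol) defined. Accept strings end in {1,2,4,5}, Reject strings end in {0,3}; accept={1,2,4,5}.

states=6 start=0 accept={1,2,4,5} delta: 0a->0 0b->1 0c->2 1a->0 1b->2 1c->3 2a->3 2b->2 2c->4 3a->5 3b->5 3c->3 4a->0 4b->0 4c->1 5a->1 5b->5 5c->0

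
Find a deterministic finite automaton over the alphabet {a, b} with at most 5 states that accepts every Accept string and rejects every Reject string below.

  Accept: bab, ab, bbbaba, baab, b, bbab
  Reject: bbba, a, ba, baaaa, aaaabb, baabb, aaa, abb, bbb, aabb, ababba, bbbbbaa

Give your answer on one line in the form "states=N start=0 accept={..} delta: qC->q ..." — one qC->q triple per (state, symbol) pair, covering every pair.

Grow the machine one transition at a time. Run the examples from 0; the earliest place one falls off (shortest prefix, ties alphabetical) gets sent to the lowest-numbered state that keeps every Accept/Reject pair distinguishable — a pair clashes when both reach the same state with identical unread suffix — and to a fresh state only if none does.
a: 0a undefined. 0a->0: ok.
b: 0b undefined. 0b->0: no, bab/bbba meet in 0. Open state 1: 0b->1.
ba: 1a undefined. 1a->0: ok.
bb: 1b undefined. 1b->0: no, bab/bbb meet in 1. 1b->1: no, bab/aaaabb meet in 1. Open state 2: 1b->2.
bba: 2a undefined. 2a->0: ok.
bbb: 2b undefined. 2b->0: no, bbbaba/bbba meet in 0. 2b->1: no, bab/bbb meet in 1. 2b->2: no, bbbaba/bbba meet in 0. Open state 3: 2b->3.
bbba: 3a undefined. 3a->0: no, bbbaba/bbba meet in 0. 3a->1: no, bab/bbba meet in 1. 3a->2: no, bbbaba/bbba meet in 2. 3a->3: ok.
bbbb: 3b undefined. 3b->0: no, bbbaba/a meet in 0. 3b->1: no, bbbaba/a meet in 0. 3b->2: no, bbbaba/a meet in 0. 3b->3: no, bbbaba/bbba meet in 3. Open state 4: 3b->4.
bbbbb: 4b undefined. 4b->0: ok.
bbbaba: 4a undefined. 4a->0: no, bbbaba/a meet in 0. 4a->1: ok.
All examples now run through 5 states with every (state, symbol) defined. Accept strings end in {1}, Reject strings end in {0,2,3}; accept={1}.

states=5 start=0 accept={1} delta: 0a->0 0b->1 1a->0 1b->2 2a->0 2b->3 3a->3 3b->4 4a->1 4b->0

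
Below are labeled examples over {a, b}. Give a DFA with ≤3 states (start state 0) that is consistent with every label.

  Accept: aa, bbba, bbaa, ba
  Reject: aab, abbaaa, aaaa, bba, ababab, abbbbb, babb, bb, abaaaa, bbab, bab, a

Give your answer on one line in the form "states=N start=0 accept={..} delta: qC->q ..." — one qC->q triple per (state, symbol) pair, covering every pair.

Fold the examples into a partial DFA from state 0: repeatedly fix the first undefined (state, symbol) met by the shortest-then-alphabetical prefix, trying targets in increasing order and rejecting any under which an Accept and a Reject string meet in one state with the same remainder; add a state when all current targets are rejected. Accepting states are where Accept strings end.
a: 0a undefined. 0a->0: no, aa/aaaa meet in 0. Open state 1: 0a->1.
b: 0b undefined. 0b->0: no, bbba/bba meet in 1. 0b->1: ok.
aa: 1a undefined. 1a->0: no, aa/aaaa meet in 0. 1a->1: no, aa/aaaa meet in 1. Open state 2: 1a->2.
ab: 1b undefined. 1b->0: ok.
aaa: 2a undefined. 2a->0: ok.
aab: 2b undefined. 2b->0: ok.
All examples now run through 3 states with every (state, symbol) defined. Accept strings end in {2}, Reject strings end in {0,1}; accept={2}.

states=3 start=0 accept={2} delta: 0a->1 0b->1 1a->2 1b->0 2a->0 2b->0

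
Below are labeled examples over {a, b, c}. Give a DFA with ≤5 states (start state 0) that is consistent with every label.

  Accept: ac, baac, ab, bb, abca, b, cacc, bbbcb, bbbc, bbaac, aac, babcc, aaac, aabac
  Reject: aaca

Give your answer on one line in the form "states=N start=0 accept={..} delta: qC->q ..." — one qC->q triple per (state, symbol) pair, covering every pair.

states=3 start=0 accept={1,2} delta: 0a->0 0b->1 0c->1 1a->0 1b->1 1c->2 2a->1 2b->1 2c->1

Grow the machine one transition at a time. Run the examples from 0; the earliest place one falls off (shortest prefix, ties alphabetical) gets sent to the lowest-numbered state that keeps every Accept/Reject pair distinguishable — a pair clashes when both reach the same state with identical unread suffix — and to a fresh state only if none does.
a: 0a undefined. 0a->0: ok.
b: 0b undefined. 0b->0: no, abca/aaca meet in 0 with "ca" left. Open state 1: 0b->1.
c: 0c undefined. 0c->0: no, ac/aaca meet in 0. 0c->1: ok.
ba: 1a undefined. 1a->0: ok.
bb: 1b undefined. 1b->0: no, bb/aaca meet in 0. 1b->1: ok.
abc: 1c undefined. 1c->0: no, abca/aaca meet in 0. 1c->1: no, abca/aaca meet in 0. Open state 2: 1c->2.
abca: 2a undefined. 2a->0: no, abca/aaca meet in 0. 2a->1: ok.
babcc: 2c undefined. 2c->0: no, babcc/aaca meet in 0. 2c->1: ok.
bbbcb: 2b undefined. 2b->0: no, bbbcb/aaca meet in 0. 2b->1: ok.
All examples now run through 3 states with every (state, symbol) defined. Accept strings end in {1,2}, Reject strings end in {0}; accept={1,2}.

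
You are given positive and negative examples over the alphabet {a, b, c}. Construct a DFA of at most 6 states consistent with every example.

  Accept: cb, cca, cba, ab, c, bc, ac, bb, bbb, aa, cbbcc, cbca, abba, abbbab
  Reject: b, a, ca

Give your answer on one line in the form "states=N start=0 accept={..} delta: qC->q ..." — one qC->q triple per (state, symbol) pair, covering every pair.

states=4 start=0 accept={0,2,3} delta: 0a->1 0b->1 0c->2 1a->0 1b->2 1c->0 2a->1 2b->3 2c->1 3a->0 3b->2 3c->1

State merging on the prefix tree: take the shortest (then alphabetical) example prefix whose next move is undefined and point that move at state 0, else 1, else 2, ...; a target is out if some Accept/Reject pair would then sit in one state with the same input left (inseparable). If every existing state is out, open a new one.
a: 0a undefined. 0a->0: no, ab/b meet in 0 with "b" left. Open state 1: 0a->1.
b: 0b undefined. 0b->0: no, bb/b meet in 0. 0b->1: ok.
c: 0c undefined. 0c->0: no, cb/b meet in 1. 0c->1: no, c/b meet in 1. Open state 2: 0c->2.
aa: 1a undefined. 1a->0: ok.
ab: 1b undefined. 1b->0: no, bbb/b meet in 1. 1b->1: no, ab/b meet in 1. 1b->2: ok.
ac: 1c undefined. 1c->0: ok.
ca: 2a undefined. 2a->0: no, bc/ca meet in 0. 2a->1: ok.
cb: 2b undefined. 2b->0: no, cba/b meet in 1. 2b->1: no, cb/b meet in 1. 2b->2: no, cba/b meet in 1. Open state 3: 2b->3.
cc: 2c undefined. 2c->0: no, cca/b meet in 1. 2c->1: ok.
cba: 3a undefined. 3a->0: ok.
cbb: 3b undefined. 3b->0: no, cbbcc/b meet in 1. 3b->1: no, abbbab/b meet in 1. 3b->2: ok.
cbc: 3c undefined. 3c->0: no, cbca/b meet in 1. 3c->1: ok.
All examples now run through 4 states with every (state, symbol) defined. Accept strings end in {0,2,3}, Reject strings end in {1}; accept={0,2,3}.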